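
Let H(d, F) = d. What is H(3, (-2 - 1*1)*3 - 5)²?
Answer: 9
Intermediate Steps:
H(3, (-2 - 1*1)*3 - 5)² = 3² = 9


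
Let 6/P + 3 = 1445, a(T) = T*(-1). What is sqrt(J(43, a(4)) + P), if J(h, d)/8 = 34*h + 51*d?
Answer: sqrt(5231681987)/721 ≈ 100.32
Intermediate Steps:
a(T) = -T
J(h, d) = 272*h + 408*d (J(h, d) = 8*(34*h + 51*d) = 272*h + 408*d)
P = 3/721 (P = 6/(-3 + 1445) = 6/1442 = 6*(1/1442) = 3/721 ≈ 0.0041609)
sqrt(J(43, a(4)) + P) = sqrt((272*43 + 408*(-1*4)) + 3/721) = sqrt((11696 + 408*(-4)) + 3/721) = sqrt((11696 - 1632) + 3/721) = sqrt(10064 + 3/721) = sqrt(7256147/721) = sqrt(5231681987)/721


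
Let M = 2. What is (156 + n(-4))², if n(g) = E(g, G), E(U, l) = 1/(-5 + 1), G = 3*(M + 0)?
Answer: 388129/16 ≈ 24258.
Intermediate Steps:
G = 6 (G = 3*(2 + 0) = 3*2 = 6)
E(U, l) = -¼ (E(U, l) = 1/(-4) = -¼)
n(g) = -¼
(156 + n(-4))² = (156 - ¼)² = (623/4)² = 388129/16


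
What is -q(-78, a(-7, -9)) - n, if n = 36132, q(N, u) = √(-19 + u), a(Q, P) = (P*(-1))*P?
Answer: -36132 - 10*I ≈ -36132.0 - 10.0*I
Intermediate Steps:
a(Q, P) = -P² (a(Q, P) = (-P)*P = -P²)
-q(-78, a(-7, -9)) - n = -√(-19 - 1*(-9)²) - 1*36132 = -√(-19 - 1*81) - 36132 = -√(-19 - 81) - 36132 = -√(-100) - 36132 = -10*I - 36132 = -36132 - 10*I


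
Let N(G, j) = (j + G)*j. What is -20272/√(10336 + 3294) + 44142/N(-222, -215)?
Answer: 44142/93955 - 10136*√13630/6815 ≈ -173.17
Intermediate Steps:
N(G, j) = j*(G + j) (N(G, j) = (G + j)*j = j*(G + j))
-20272/√(10336 + 3294) + 44142/N(-222, -215) = -20272/√(10336 + 3294) + 44142/((-215*(-222 - 215))) = -20272*√13630/13630 + 44142/((-215*(-437))) = -10136*√13630/6815 + 44142/93955 = 44142/93955 - 10136*√13630/6815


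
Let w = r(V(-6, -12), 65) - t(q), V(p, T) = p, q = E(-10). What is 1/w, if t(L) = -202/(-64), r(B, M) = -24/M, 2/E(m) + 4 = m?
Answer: -2080/7333 ≈ -0.28365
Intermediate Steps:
E(m) = 2/(-4 + m)
q = -⅐ (q = 2/(-4 - 10) = 2/(-14) = 2*(-1/14) = -⅐ ≈ -0.14286)
t(L) = 101/32 (t(L) = -202*(-1/64) = 101/32)
w = -7333/2080 (w = -24/65 - 1*101/32 = -24*1/65 - 101/32 = -24/65 - 101/32 = -7333/2080 ≈ -3.5255)
1/w = 1/(-7333/2080) = -2080/7333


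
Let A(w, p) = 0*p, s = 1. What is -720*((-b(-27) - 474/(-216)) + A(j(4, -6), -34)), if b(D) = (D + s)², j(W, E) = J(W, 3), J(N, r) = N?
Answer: 485140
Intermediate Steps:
j(W, E) = W
A(w, p) = 0
b(D) = (1 + D)² (b(D) = (D + 1)² = (1 + D)²)
-720*((-b(-27) - 474/(-216)) + A(j(4, -6), -34)) = -720*((-(1 - 27)² - 474/(-216)) + 0) = -720*((-1*(-26)² - 474*(-1/216)) + 0) = -720*((-1*676 + 79/36) + 0) = -720*((-676 + 79/36) + 0) = -720*(-24257/36 + 0) = -720*(-24257/36) = 485140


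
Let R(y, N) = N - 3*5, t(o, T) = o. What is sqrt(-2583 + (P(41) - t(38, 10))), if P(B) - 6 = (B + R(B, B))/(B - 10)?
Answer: I*sqrt(2510938)/31 ≈ 51.116*I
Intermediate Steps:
R(y, N) = -15 + N (R(y, N) = N - 15 = -15 + N)
P(B) = 6 + (-15 + 2*B)/(-10 + B) (P(B) = 6 + (B + (-15 + B))/(B - 10) = 6 + (-15 + 2*B)/(-10 + B))
sqrt(-2583 + (P(41) - t(38, 10))) = sqrt(-2583 + ((-75 + 8*41)/(-10 + 41) - 1*38)) = sqrt(-2583 + ((-75 + 328)/31 - 38)) = sqrt(-2583 + ((1/31)*253 - 38)) = sqrt(-2583 + (253/31 - 38)) = sqrt(-2583 - 925/31) = sqrt(-80998/31) = I*sqrt(2510938)/31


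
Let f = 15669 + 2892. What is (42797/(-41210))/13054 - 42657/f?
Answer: -7649451764499/3328329688580 ≈ -2.2983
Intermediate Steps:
f = 18561
(42797/(-41210))/13054 - 42657/f = (42797/(-41210))/13054 - 42657/18561 = (42797*(-1/41210))*(1/13054) - 42657*1/18561 = -42797/41210*1/13054 - 14219/6187 = -42797/537955340 - 14219/6187 = -7649451764499/3328329688580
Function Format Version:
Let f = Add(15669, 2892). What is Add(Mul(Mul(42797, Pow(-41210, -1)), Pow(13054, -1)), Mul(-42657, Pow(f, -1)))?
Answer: Rational(-7649451764499, 3328329688580) ≈ -2.2983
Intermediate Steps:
f = 18561
Add(Mul(Mul(42797, Pow(-41210, -1)), Pow(13054, -1)), Mul(-42657, Pow(f, -1))) = Add(Mul(Mul(42797, Pow(-41210, -1)), Pow(13054, -1)), Mul(-42657, Pow(18561, -1))) = Add(Mul(Mul(42797, Rational(-1, 41210)), Rational(1, 13054)), Mul(-42657, Rational(1, 18561))) = Add(Mul(Rational(-42797, 41210), Rational(1, 13054)), Rational(-14219, 6187)) = Add(Rational(-42797, 537955340), Rational(-14219, 6187)) = Rational(-7649451764499, 3328329688580)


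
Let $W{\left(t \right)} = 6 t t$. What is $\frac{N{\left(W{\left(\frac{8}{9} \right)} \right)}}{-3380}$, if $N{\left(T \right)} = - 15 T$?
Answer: $\frac{32}{1521} \approx 0.021039$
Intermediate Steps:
$W{\left(t \right)} = 6 t^{2}$
$\frac{N{\left(W{\left(\frac{8}{9} \right)} \right)}}{-3380} = \frac{\left(-15\right) 6 \left(\frac{8}{9}\right)^{2}}{-3380} = - 15 \cdot 6 \left(8 \cdot \frac{1}{9}\right)^{2} \left(- \frac{1}{3380}\right) = - 15 \cdot 6 \left(\frac{8}{9}\right)^{2} \left(- \frac{1}{3380}\right) = - 15 \cdot 6 \cdot \frac{64}{81} \left(- \frac{1}{3380}\right) = \left(-15\right) \frac{128}{27} \left(- \frac{1}{3380}\right) = \left(- \frac{640}{9}\right) \left(- \frac{1}{3380}\right) = \frac{32}{1521}$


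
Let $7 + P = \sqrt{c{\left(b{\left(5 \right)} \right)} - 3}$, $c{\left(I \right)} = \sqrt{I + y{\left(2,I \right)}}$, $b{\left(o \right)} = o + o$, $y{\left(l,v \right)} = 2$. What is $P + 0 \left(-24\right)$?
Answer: $-7 + \sqrt{-3 + 2 \sqrt{3}} \approx -6.3187$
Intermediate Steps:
$b{\left(o \right)} = 2 o$
$c{\left(I \right)} = \sqrt{2 + I}$ ($c{\left(I \right)} = \sqrt{I + 2} = \sqrt{2 + I}$)
$P = -7 + \sqrt{-3 + 2 \sqrt{3}}$ ($P = -7 + \sqrt{\sqrt{2 + 2 \cdot 5} - 3} = -7 + \sqrt{\sqrt{2 + 10} - 3} = -7 + \sqrt{\sqrt{12} - 3} = -7 + \sqrt{2 \sqrt{3} - 3} = -7 + \sqrt{-3 + 2 \sqrt{3}} \approx -6.3187$)
$P + 0 \left(-24\right) = \left(-7 + \sqrt{-3 + 2 \sqrt{3}}\right) + 0 \left(-24\right) = \left(-7 + \sqrt{-3 + 2 \sqrt{3}}\right) + 0 = -7 + \sqrt{-3 + 2 \sqrt{3}}$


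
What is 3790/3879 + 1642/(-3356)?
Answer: 3174961/6508962 ≈ 0.48778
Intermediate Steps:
3790/3879 + 1642/(-3356) = 3790*(1/3879) + 1642*(-1/3356) = 3790/3879 - 821/1678 = 3174961/6508962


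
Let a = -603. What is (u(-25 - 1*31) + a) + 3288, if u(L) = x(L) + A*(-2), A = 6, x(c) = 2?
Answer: 2675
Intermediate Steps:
u(L) = -10 (u(L) = 2 + 6*(-2) = 2 - 12 = -10)
(u(-25 - 1*31) + a) + 3288 = (-10 - 603) + 3288 = -613 + 3288 = 2675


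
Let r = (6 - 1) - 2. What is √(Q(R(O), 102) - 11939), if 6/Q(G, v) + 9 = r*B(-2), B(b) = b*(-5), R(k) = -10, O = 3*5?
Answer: I*√584997/7 ≈ 109.26*I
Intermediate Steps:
r = 3 (r = 5 - 2 = 3)
O = 15
B(b) = -5*b
Q(G, v) = 2/7 (Q(G, v) = 6/(-9 + 3*(-5*(-2))) = 6/(-9 + 3*10) = 6/(-9 + 30) = 6/21 = 6*(1/21) = 2/7)
√(Q(R(O), 102) - 11939) = √(2/7 - 11939) = √(-83571/7) = I*√584997/7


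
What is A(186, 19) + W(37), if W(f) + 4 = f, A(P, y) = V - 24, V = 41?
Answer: 50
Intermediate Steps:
A(P, y) = 17 (A(P, y) = 41 - 24 = 17)
W(f) = -4 + f
A(186, 19) + W(37) = 17 + (-4 + 37) = 17 + 33 = 50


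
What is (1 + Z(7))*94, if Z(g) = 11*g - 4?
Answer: 6956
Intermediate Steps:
Z(g) = -4 + 11*g
(1 + Z(7))*94 = (1 + (-4 + 11*7))*94 = (1 + (-4 + 77))*94 = (1 + 73)*94 = 74*94 = 6956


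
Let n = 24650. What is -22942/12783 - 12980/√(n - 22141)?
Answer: -22942/12783 - 12980*√2509/2509 ≈ -260.93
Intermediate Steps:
-22942/12783 - 12980/√(n - 22141) = -22942/12783 - 12980/√(24650 - 22141) = -22942*1/12783 - 12980*√2509/2509 = -22942/12783 - 12980*√2509/2509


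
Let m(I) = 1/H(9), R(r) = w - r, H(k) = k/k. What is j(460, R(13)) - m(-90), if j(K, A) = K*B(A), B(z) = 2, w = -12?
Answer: 919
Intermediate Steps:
H(k) = 1
R(r) = -12 - r
j(K, A) = 2*K (j(K, A) = K*2 = 2*K)
m(I) = 1 (m(I) = 1/1 = 1)
j(460, R(13)) - m(-90) = 2*460 - 1*1 = 920 - 1 = 919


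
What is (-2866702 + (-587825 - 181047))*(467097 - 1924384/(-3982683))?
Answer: -2254420898458419830/1327561 ≈ -1.6982e+12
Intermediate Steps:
(-2866702 + (-587825 - 181047))*(467097 - 1924384/(-3982683)) = (-2866702 - 768872)*(467097 - 1924384*(-1/3982683)) = -3635574*(467097 + 1924384/3982683) = -3635574*1860301205635/3982683 = -2254420898458419830/1327561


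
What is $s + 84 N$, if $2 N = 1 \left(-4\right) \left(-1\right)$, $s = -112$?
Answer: $56$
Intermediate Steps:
$N = 2$ ($N = \frac{1 \left(-4\right) \left(-1\right)}{2} = \frac{\left(-4\right) \left(-1\right)}{2} = \frac{1}{2} \cdot 4 = 2$)
$s + 84 N = -112 + 84 \cdot 2 = -112 + 168 = 56$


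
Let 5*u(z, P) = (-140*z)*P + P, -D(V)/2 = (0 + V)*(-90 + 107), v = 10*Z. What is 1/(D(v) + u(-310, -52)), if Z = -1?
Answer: -5/2255152 ≈ -2.2171e-6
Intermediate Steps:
v = -10 (v = 10*(-1) = -10)
D(V) = -34*V (D(V) = -2*(0 + V)*(-90 + 107) = -2*V*17 = -34*V)
u(z, P) = P/5 - 28*P*z (u(z, P) = ((-140*z)*P + P)/5 = (-140*P*z + P)/5 = (P - 140*P*z)/5 = P/5 - 28*P*z)
1/(D(v) + u(-310, -52)) = 1/(-34*(-10) + (1/5)*(-52)*(1 - 140*(-310))) = 1/(340 + (1/5)*(-52)*(1 + 43400)) = 1/(340 + (1/5)*(-52)*43401) = 1/(340 - 2256852/5) = 1/(-2255152/5) = -5/2255152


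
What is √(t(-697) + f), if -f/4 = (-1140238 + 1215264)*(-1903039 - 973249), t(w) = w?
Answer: 3*√95909503695 ≈ 9.2908e+5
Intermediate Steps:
f = 863185533952 (f = -4*(-1140238 + 1215264)*(-1903039 - 973249) = -300104*(-2876288) = -4*(-215796383488) = 863185533952)
√(t(-697) + f) = √(-697 + 863185533952) = √863185533255 = 3*√95909503695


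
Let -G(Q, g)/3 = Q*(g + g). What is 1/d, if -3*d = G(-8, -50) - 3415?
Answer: 3/5815 ≈ 0.00051591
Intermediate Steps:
G(Q, g) = -6*Q*g (G(Q, g) = -3*Q*(g + g) = -3*Q*2*g = -6*Q*g)
d = 5815/3 (d = -(-6*(-8)*(-50) - 3415)/3 = -(-2400 - 3415)/3 = -1/3*(-5815) = 5815/3 ≈ 1938.3)
1/d = 1/(5815/3) = 3/5815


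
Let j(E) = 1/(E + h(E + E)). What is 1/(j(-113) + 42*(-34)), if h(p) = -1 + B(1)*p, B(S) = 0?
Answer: -114/162793 ≈ -0.00070028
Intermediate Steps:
h(p) = -1 (h(p) = -1 + 0*p = -1 + 0 = -1)
j(E) = 1/(-1 + E) (j(E) = 1/(E - 1) = 1/(-1 + E))
1/(j(-113) + 42*(-34)) = 1/(1/(-1 - 113) + 42*(-34)) = 1/(1/(-114) - 1428) = 1/(-1/114 - 1428) = 1/(-162793/114) = -114/162793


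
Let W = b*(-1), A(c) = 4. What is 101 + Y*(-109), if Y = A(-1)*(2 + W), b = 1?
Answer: -335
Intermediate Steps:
W = -1 (W = 1*(-1) = -1)
Y = 4 (Y = 4*(2 - 1) = 4*1 = 4)
101 + Y*(-109) = 101 + 4*(-109) = 101 - 436 = -335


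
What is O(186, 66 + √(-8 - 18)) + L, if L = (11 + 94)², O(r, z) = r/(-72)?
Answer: 132269/12 ≈ 11022.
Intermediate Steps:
O(r, z) = -r/72 (O(r, z) = r*(-1/72) = -r/72)
L = 11025 (L = 105² = 11025)
O(186, 66 + √(-8 - 18)) + L = -1/72*186 + 11025 = -31/12 + 11025 = 132269/12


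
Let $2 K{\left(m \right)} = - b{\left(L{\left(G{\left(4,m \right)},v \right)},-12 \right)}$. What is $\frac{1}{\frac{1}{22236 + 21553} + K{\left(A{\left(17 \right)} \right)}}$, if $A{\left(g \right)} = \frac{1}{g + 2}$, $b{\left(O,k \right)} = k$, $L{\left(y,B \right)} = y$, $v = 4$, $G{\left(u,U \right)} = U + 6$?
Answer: $\frac{43789}{262735} \approx 0.16667$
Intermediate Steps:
$G{\left(u,U \right)} = 6 + U$
$A{\left(g \right)} = \frac{1}{2 + g}$
$K{\left(m \right)} = 6$ ($K{\left(m \right)} = \frac{\left(-1\right) \left(-12\right)}{2} = \frac{1}{2} \cdot 12 = 6$)
$\frac{1}{\frac{1}{22236 + 21553} + K{\left(A{\left(17 \right)} \right)}} = \frac{1}{\frac{1}{22236 + 21553} + 6} = \frac{1}{\frac{1}{43789} + 6} = \frac{1}{\frac{262735}{43789}} = \frac{43789}{262735}$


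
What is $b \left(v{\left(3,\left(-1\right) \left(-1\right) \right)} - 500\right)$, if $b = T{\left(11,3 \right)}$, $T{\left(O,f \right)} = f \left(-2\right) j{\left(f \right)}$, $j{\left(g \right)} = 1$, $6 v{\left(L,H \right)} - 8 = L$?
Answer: $2989$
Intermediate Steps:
$v{\left(L,H \right)} = \frac{4}{3} + \frac{L}{6}$
$T{\left(O,f \right)} = - 2 f$ ($T{\left(O,f \right)} = f \left(-2\right) 1 = - 2 f 1 = - 2 f$)
$b = -6$ ($b = \left(-2\right) 3 = -6$)
$b \left(v{\left(3,\left(-1\right) \left(-1\right) \right)} - 500\right) = - 6 \left(\left(\frac{4}{3} + \frac{1}{6} \cdot 3\right) - 500\right) = - 6 \left(\left(\frac{4}{3} + \frac{1}{2}\right) - 500\right) = - 6 \left(\frac{11}{6} - 500\right) = \left(-6\right) \left(- \frac{2989}{6}\right) = 2989$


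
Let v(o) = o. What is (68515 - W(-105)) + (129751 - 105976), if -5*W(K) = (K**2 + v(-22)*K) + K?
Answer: 94936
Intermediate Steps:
W(K) = -K**2/5 + 21*K/5 (W(K) = -((K**2 - 22*K) + K)/5 = -(K**2 - 21*K)/5 = -K**2/5 + 21*K/5)
(68515 - W(-105)) + (129751 - 105976) = (68515 - (-105)*(21 - 1*(-105))/5) + (129751 - 105976) = (68515 - (-105)*(21 + 105)/5) + 23775 = (68515 - (-105)*126/5) + 23775 = (68515 - 1*(-2646)) + 23775 = (68515 + 2646) + 23775 = 71161 + 23775 = 94936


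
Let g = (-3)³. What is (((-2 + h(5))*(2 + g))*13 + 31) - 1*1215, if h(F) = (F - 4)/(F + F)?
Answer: -1133/2 ≈ -566.50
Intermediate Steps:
h(F) = (-4 + F)/(2*F) (h(F) = (-4 + F)/((2*F)) = (-4 + F)*(1/(2*F)) = (-4 + F)/(2*F))
g = -27
(((-2 + h(5))*(2 + g))*13 + 31) - 1*1215 = (((-2 + (½)*(-4 + 5)/5)*(2 - 27))*13 + 31) - 1*1215 = (((-2 + (½)*(⅕)*1)*(-25))*13 + 31) - 1215 = (((-2 + ⅒)*(-25))*13 + 31) - 1215 = (-19/10*(-25)*13 + 31) - 1215 = ((95/2)*13 + 31) - 1215 = (1235/2 + 31) - 1215 = 1297/2 - 1215 = -1133/2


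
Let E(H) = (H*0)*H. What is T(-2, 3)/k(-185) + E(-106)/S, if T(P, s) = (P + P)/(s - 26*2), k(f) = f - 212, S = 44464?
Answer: -4/19453 ≈ -0.00020562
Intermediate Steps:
k(f) = -212 + f
T(P, s) = 2*P/(-52 + s) (T(P, s) = (2*P)/(s - 52) = (2*P)/(-52 + s) = 2*P/(-52 + s))
E(H) = 0 (E(H) = 0*H = 0)
T(-2, 3)/k(-185) + E(-106)/S = (2*(-2)/(-52 + 3))/(-212 - 185) + 0/44464 = (2*(-2)/(-49))/(-397) + 0*(1/44464) = (2*(-2)*(-1/49))*(-1/397) + 0 = (4/49)*(-1/397) + 0 = -4/19453 + 0 = -4/19453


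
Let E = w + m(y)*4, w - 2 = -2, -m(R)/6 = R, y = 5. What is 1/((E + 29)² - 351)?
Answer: 1/7930 ≈ 0.00012610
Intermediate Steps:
m(R) = -6*R
w = 0 (w = 2 - 2 = 0)
E = -120 (E = 0 - 6*5*4 = 0 - 30*4 = 0 - 120 = -120)
1/((E + 29)² - 351) = 1/((-120 + 29)² - 351) = 1/((-91)² - 351) = 1/(8281 - 351) = 1/7930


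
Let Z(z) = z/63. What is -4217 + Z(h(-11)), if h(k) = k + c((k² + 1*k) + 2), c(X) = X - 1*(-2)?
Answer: -265568/63 ≈ -4215.4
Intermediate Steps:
c(X) = 2 + X (c(X) = X + 2 = 2 + X)
h(k) = 4 + k² + 2*k (h(k) = k + (2 + ((k² + 1*k) + 2)) = k + (2 + ((k² + k) + 2)) = k + (2 + ((k + k²) + 2)) = k + (2 + (2 + k + k²)) = k + (4 + k + k²) = 4 + k² + 2*k)
Z(z) = z/63 (Z(z) = z*(1/63) = z/63)
-4217 + Z(h(-11)) = -4217 + (4 + (-11)² + 2*(-11))/63 = -4217 + (4 + 121 - 22)/63 = -4217 + (1/63)*103 = -4217 + 103/63 = -265568/63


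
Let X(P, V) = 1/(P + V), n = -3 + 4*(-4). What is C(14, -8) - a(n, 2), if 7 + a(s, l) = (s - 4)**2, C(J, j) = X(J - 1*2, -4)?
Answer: -4175/8 ≈ -521.88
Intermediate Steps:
n = -19 (n = -3 - 16 = -19)
C(J, j) = 1/(-6 + J) (C(J, j) = 1/((J - 1*2) - 4) = 1/((J - 2) - 4) = 1/((-2 + J) - 4) = 1/(-6 + J))
a(s, l) = -7 + (-4 + s)**2 (a(s, l) = -7 + (s - 4)**2 = -7 + (-4 + s)**2)
C(14, -8) - a(n, 2) = 1/(-6 + 14) - (-7 + (-4 - 19)**2) = 1/8 - (-7 + (-23)**2) = 1/8 - (-7 + 529) = 1/8 - 1*522 = 1/8 - 522 = -4175/8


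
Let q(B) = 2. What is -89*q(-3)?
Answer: -178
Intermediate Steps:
-89*q(-3) = -89*2 = -178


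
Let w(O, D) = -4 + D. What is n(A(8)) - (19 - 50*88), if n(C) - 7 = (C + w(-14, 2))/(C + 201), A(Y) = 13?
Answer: 939043/214 ≈ 4388.1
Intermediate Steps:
n(C) = 7 + (-2 + C)/(201 + C) (n(C) = 7 + (C + (-4 + 2))/(C + 201) = 7 + (C - 2)/(201 + C) = 7 + (-2 + C)/(201 + C))
n(A(8)) - (19 - 50*88) = (1405 + 8*13)/(201 + 13) - (19 - 50*88) = (1405 + 104)/214 - (19 - 4400) = (1/214)*1509 - 1*(-4381) = 1509/214 + 4381 = 939043/214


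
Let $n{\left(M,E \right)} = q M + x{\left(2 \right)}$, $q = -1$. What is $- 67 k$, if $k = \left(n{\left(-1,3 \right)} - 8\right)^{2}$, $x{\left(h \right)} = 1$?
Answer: $-2412$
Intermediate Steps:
$n{\left(M,E \right)} = 1 - M$ ($n{\left(M,E \right)} = - M + 1 = 1 - M$)
$k = 36$ ($k = \left(\left(1 - -1\right) - 8\right)^{2} = \left(\left(1 + 1\right) - 8\right)^{2} = \left(2 - 8\right)^{2} = \left(-6\right)^{2} = 36$)
$- 67 k = \left(-67\right) 36 = -2412$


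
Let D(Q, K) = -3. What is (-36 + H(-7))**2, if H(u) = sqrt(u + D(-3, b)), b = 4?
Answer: (36 - I*sqrt(10))**2 ≈ 1286.0 - 227.68*I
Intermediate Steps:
H(u) = sqrt(-3 + u) (H(u) = sqrt(u - 3) = sqrt(-3 + u))
(-36 + H(-7))**2 = (-36 + sqrt(-3 - 7))**2 = (-36 + sqrt(-10))**2 = (-36 + I*sqrt(10))**2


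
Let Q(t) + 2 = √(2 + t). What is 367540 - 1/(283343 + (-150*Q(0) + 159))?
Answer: 14801484545447179/40271765102 - 75*√2/40271765102 ≈ 3.6754e+5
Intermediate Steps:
Q(t) = -2 + √(2 + t)
367540 - 1/(283343 + (-150*Q(0) + 159)) = 367540 - 1/(283343 + (-150*(-2 + √(2 + 0)) + 159)) = 367540 - 1/(283343 + (-150*(-2 + √2) + 159)) = 367540 - 1/(283343 + ((300 - 150*√2) + 159)) = 367540 - 1/(283343 + (459 - 150*√2)) = 367540 - 1/(283802 - 150*√2)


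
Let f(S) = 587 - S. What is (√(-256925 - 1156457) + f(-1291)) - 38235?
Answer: -36357 + I*√1413382 ≈ -36357.0 + 1188.9*I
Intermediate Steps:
(√(-256925 - 1156457) + f(-1291)) - 38235 = (√(-256925 - 1156457) + (587 - 1*(-1291))) - 38235 = (√(-1413382) + (587 + 1291)) - 38235 = (I*√1413382 + 1878) - 38235 = (1878 + I*√1413382) - 38235 = -36357 + I*√1413382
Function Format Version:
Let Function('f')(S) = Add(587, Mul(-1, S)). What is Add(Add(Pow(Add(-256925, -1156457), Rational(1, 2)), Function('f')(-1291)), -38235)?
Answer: Add(-36357, Mul(I, Pow(1413382, Rational(1, 2)))) ≈ Add(-36357., Mul(1188.9, I))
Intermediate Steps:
Add(Add(Pow(Add(-256925, -1156457), Rational(1, 2)), Function('f')(-1291)), -38235) = Add(Add(Pow(Add(-256925, -1156457), Rational(1, 2)), Add(587, Mul(-1, -1291))), -38235) = Add(Add(Pow(-1413382, Rational(1, 2)), Add(587, 1291)), -38235) = Add(Add(Mul(I, Pow(1413382, Rational(1, 2))), 1878), -38235) = Add(Add(1878, Mul(I, Pow(1413382, Rational(1, 2)))), -38235) = Add(-36357, Mul(I, Pow(1413382, Rational(1, 2))))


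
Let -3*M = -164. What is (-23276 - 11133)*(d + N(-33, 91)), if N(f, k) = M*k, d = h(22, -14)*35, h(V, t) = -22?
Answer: -434035126/3 ≈ -1.4468e+8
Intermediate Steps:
M = 164/3 (M = -1/3*(-164) = 164/3 ≈ 54.667)
d = -770 (d = -22*35 = -770)
N(f, k) = 164*k/3
(-23276 - 11133)*(d + N(-33, 91)) = (-23276 - 11133)*(-770 + (164/3)*91) = -34409*(-770 + 14924/3) = -34409*12614/3 = -434035126/3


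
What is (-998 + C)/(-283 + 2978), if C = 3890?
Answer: 2892/2695 ≈ 1.0731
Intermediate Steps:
(-998 + C)/(-283 + 2978) = (-998 + 3890)/(-283 + 2978) = 2892/2695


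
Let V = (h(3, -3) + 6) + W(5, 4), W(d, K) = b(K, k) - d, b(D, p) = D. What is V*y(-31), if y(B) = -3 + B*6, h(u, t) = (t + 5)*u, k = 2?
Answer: -2079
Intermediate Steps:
h(u, t) = u*(5 + t) (h(u, t) = (5 + t)*u = u*(5 + t))
W(d, K) = K - d
y(B) = -3 + 6*B
V = 11 (V = (3*(5 - 3) + 6) + (4 - 1*5) = (3*2 + 6) + (4 - 5) = (6 + 6) - 1 = 12 - 1 = 11)
V*y(-31) = 11*(-3 + 6*(-31)) = 11*(-3 - 186) = 11*(-189) = -2079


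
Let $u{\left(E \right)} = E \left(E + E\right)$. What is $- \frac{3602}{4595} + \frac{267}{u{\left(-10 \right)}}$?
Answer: $\frac{101293}{183800} \approx 0.5511$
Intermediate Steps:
$u{\left(E \right)} = 2 E^{2}$ ($u{\left(E \right)} = E 2 E = 2 E^{2}$)
$- \frac{3602}{4595} + \frac{267}{u{\left(-10 \right)}} = - \frac{3602}{4595} + \frac{267}{2 \left(-10\right)^{2}} = \left(-3602\right) \frac{1}{4595} + \frac{267}{2 \cdot 100} = - \frac{3602}{4595} + \frac{267}{200} = \frac{101293}{183800}$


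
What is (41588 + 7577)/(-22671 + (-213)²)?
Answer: 49165/22698 ≈ 2.1660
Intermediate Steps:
(41588 + 7577)/(-22671 + (-213)²) = 49165/(-22671 + 45369) = 49165/22698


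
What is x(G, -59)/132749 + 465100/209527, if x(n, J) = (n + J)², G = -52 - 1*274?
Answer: 92798699475/27814499723 ≈ 3.3363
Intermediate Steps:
G = -326 (G = -52 - 274 = -326)
x(n, J) = (J + n)²
x(G, -59)/132749 + 465100/209527 = (-59 - 326)²/132749 + 465100/209527 = (-385)²*(1/132749) + 465100*(1/209527) = 148225*(1/132749) + 465100/209527 = 148225/132749 + 465100/209527 = 92798699475/27814499723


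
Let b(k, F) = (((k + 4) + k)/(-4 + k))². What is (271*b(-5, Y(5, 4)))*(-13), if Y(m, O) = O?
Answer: -14092/9 ≈ -1565.8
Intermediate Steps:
b(k, F) = (4 + 2*k)²/(-4 + k)² (b(k, F) = (((4 + k) + k)/(-4 + k))² = ((4 + 2*k)/(-4 + k))² = (4 + 2*k)²/(-4 + k)²)
(271*b(-5, Y(5, 4)))*(-13) = (271*(4*(2 - 5)²/(-4 - 5)²))*(-13) = (271*(4*(-3)²/(-9)²))*(-13) = (271*(4*(1/81)*9))*(-13) = (271*(4/9))*(-13) = (1084/9)*(-13) = -14092/9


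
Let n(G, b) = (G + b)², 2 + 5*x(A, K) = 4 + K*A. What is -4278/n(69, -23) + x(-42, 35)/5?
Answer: -69853/1150 ≈ -60.742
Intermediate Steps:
x(A, K) = ⅖ + A*K/5 (x(A, K) = -⅖ + (4 + K*A)/5 = -⅖ + (4 + A*K)/5 = -⅖ + (⅘ + A*K/5) = ⅖ + A*K/5)
-4278/n(69, -23) + x(-42, 35)/5 = -4278/(69 - 23)² + (⅖ + (⅕)*(-42)*35)/5 = -4278/(46²) + (⅖ - 294)*(⅕) = -4278/2116 - 1468/5*⅕ = -4278*1/2116 - 1468/25 = -93/46 - 1468/25 = -69853/1150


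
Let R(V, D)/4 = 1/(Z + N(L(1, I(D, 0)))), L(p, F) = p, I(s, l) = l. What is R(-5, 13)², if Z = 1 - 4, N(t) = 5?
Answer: 4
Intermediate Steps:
Z = -3
R(V, D) = 2 (R(V, D) = 4/(-3 + 5) = 4/2 = 4*(½) = 2)
R(-5, 13)² = 2² = 4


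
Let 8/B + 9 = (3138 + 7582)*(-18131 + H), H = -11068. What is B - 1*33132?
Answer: -10370756291156/313013289 ≈ -33132.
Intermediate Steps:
B = -8/313013289 (B = 8/(-9 + (3138 + 7582)*(-18131 - 11068)) = 8/(-9 + 10720*(-29199)) = 8/(-9 - 313013280) = 8/(-313013289) = 8*(-1/313013289) = -8/313013289 ≈ -2.5558e-8)
B - 1*33132 = -8/313013289 - 1*33132 = -8/313013289 - 33132 = -10370756291156/313013289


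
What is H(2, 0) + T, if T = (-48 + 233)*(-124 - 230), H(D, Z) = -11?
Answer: -65501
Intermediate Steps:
T = -65490 (T = 185*(-354) = -65490)
H(2, 0) + T = -11 - 65490 = -65501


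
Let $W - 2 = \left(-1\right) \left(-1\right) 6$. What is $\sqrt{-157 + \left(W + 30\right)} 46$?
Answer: $46 i \sqrt{119} \approx 501.8 i$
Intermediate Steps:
$W = 8$ ($W = 2 + \left(-1\right) \left(-1\right) 6 = 2 + 1 \cdot 6 = 2 + 6 = 8$)
$\sqrt{-157 + \left(W + 30\right)} 46 = \sqrt{-157 + \left(8 + 30\right)} 46 = \sqrt{-157 + 38} \cdot 46 = \sqrt{-119} \cdot 46 = i \sqrt{119} \cdot 46 = 46 i \sqrt{119}$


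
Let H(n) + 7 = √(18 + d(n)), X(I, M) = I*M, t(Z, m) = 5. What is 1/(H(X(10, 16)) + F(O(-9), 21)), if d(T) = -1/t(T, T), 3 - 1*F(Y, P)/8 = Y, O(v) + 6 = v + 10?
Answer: 285/16156 - √445/16156 ≈ 0.016335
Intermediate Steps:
O(v) = 4 + v (O(v) = -6 + (v + 10) = -6 + (10 + v) = 4 + v)
F(Y, P) = 24 - 8*Y
d(T) = -⅕ (d(T) = -1/5 = -1*⅕ = -⅕)
H(n) = -7 + √445/5 (H(n) = -7 + √(18 - ⅕) = -7 + √(89/5) = -7 + √445/5)
1/(H(X(10, 16)) + F(O(-9), 21)) = 1/((-7 + √445/5) + (24 - 8*(4 - 9))) = 1/((-7 + √445/5) + (24 - 8*(-5))) = 1/((-7 + √445/5) + (24 + 40)) = 1/((-7 + √445/5) + 64) = 1/(57 + √445/5)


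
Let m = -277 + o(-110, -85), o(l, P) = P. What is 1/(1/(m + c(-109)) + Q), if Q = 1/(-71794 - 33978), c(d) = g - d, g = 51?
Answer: -10682972/52987 ≈ -201.61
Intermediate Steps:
c(d) = 51 - d
m = -362 (m = -277 - 85 = -362)
Q = -1/105772 (Q = 1/(-105772) = -1/105772 ≈ -9.4543e-6)
1/(1/(m + c(-109)) + Q) = 1/(1/(-362 + (51 - 1*(-109))) - 1/105772) = 1/(1/(-362 + (51 + 109)) - 1/105772) = 1/(1/(-362 + 160) - 1/105772) = 1/(1/(-202) - 1/105772) = 1/(-1/202 - 1/105772) = 1/(-52987/10682972) = -10682972/52987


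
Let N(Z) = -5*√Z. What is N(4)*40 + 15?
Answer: -385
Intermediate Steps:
N(4)*40 + 15 = -5*√4*40 + 15 = -5*2*40 + 15 = -10*40 + 15 = -400 + 15 = -385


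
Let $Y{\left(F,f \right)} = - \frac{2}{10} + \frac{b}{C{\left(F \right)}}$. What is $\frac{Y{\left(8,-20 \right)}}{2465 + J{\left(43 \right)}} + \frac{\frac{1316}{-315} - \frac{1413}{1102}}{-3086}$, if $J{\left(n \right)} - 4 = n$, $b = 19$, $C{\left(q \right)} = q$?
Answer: $\frac{2026004383}{768846533760} \approx 0.0026351$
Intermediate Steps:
$J{\left(n \right)} = 4 + n$
$Y{\left(F,f \right)} = - \frac{1}{5} + \frac{19}{F}$ ($Y{\left(F,f \right)} = - \frac{2}{10} + \frac{19}{F} = \left(-2\right) \frac{1}{10} + \frac{19}{F} = - \frac{1}{5} + \frac{19}{F}$)
$\frac{Y{\left(8,-20 \right)}}{2465 + J{\left(43 \right)}} + \frac{\frac{1316}{-315} - \frac{1413}{1102}}{-3086} = \frac{\frac{1}{5} \cdot \frac{1}{8} \left(95 - 8\right)}{2465 + \left(4 + 43\right)} + \frac{\frac{1316}{-315} - \frac{1413}{1102}}{-3086} = \frac{\frac{1}{5} \cdot \frac{1}{8} \left(95 - 8\right)}{2465 + 47} + \left(1316 \left(- \frac{1}{315}\right) - \frac{1413}{1102}\right) \left(- \frac{1}{3086}\right) = \frac{\frac{1}{5} \cdot \frac{1}{8} \cdot 87}{2512} + \left(- \frac{188}{45} - \frac{1413}{1102}\right) \left(- \frac{1}{3086}\right) = \frac{87}{40} \cdot \frac{1}{2512} - - \frac{270761}{153034740} = \frac{87}{100480} + \frac{270761}{153034740} = \frac{2026004383}{768846533760}$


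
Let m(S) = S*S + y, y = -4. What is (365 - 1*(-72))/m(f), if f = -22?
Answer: 437/480 ≈ 0.91042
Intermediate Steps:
m(S) = -4 + S² (m(S) = S*S - 4 = S² - 4 = -4 + S²)
(365 - 1*(-72))/m(f) = (365 - 1*(-72))/(-4 + (-22)²) = (365 + 72)/(-4 + 484) = 437/480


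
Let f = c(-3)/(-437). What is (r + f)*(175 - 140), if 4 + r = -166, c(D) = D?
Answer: -2600045/437 ≈ -5949.8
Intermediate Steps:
r = -170 (r = -4 - 166 = -170)
f = 3/437 (f = -3/(-437) = -3*(-1/437) = 3/437 ≈ 0.0068650)
(r + f)*(175 - 140) = (-170 + 3/437)*(175 - 140) = -74287/437*35 = -2600045/437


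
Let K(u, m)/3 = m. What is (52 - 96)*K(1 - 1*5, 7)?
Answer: -924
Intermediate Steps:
K(u, m) = 3*m
(52 - 96)*K(1 - 1*5, 7) = (52 - 96)*(3*7) = -44*21 = -924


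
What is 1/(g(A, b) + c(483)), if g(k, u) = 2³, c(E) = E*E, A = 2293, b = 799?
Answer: 1/233297 ≈ 4.2864e-6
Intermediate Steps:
c(E) = E²
g(k, u) = 8
1/(g(A, b) + c(483)) = 1/(8 + 483²) = 1/(8 + 233289) = 1/233297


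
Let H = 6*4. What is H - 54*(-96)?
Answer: 5208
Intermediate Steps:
H = 24
H - 54*(-96) = 24 - 54*(-96) = 24 + 5184 = 5208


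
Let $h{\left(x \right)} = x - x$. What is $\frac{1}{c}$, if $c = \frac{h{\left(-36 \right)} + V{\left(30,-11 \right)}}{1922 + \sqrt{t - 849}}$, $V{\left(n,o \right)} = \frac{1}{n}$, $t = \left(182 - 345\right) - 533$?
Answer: $57660 + 30 i \sqrt{1545} \approx 57660.0 + 1179.2 i$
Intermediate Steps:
$t = -696$ ($t = -163 - 533 = -696$)
$h{\left(x \right)} = 0$
$c = \frac{1}{30 \left(1922 + i \sqrt{1545}\right)}$ ($c = \frac{0 + \frac{1}{30}}{1922 + \sqrt{-696 - 849}} = \frac{0 + \frac{1}{30}}{1922 + \sqrt{-1545}} = \frac{1}{30 \left(1922 + i \sqrt{1545}\right)} \approx 1.7336 \cdot 10^{-5} - 3.5453 \cdot 10^{-7} i$)
$\frac{1}{c} = \frac{1}{\frac{961}{55434435} - \frac{i \sqrt{1545}}{110868870}}$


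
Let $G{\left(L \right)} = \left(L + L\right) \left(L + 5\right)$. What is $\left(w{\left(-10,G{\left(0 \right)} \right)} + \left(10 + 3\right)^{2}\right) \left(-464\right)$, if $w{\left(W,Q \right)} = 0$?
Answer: $-78416$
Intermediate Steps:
$G{\left(L \right)} = 2 L \left(5 + L\right)$
$\left(w{\left(-10,G{\left(0 \right)} \right)} + \left(10 + 3\right)^{2}\right) \left(-464\right) = \left(0 + \left(10 + 3\right)^{2}\right) \left(-464\right) = \left(0 + 13^{2}\right) \left(-464\right) = \left(0 + 169\right) \left(-464\right) = 169 \left(-464\right) = -78416$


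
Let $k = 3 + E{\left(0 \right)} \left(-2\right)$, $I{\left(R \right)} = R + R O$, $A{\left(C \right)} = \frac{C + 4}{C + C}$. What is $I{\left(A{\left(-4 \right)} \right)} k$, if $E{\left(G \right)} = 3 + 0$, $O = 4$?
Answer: $0$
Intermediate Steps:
$E{\left(G \right)} = 3$
$A{\left(C \right)} = \frac{4 + C}{2 C}$
$I{\left(R \right)} = 5 R$ ($I{\left(R \right)} = R + R 4 = R + 4 R = 5 R$)
$k = -3$ ($k = 3 + 3 \left(-2\right) = 3 - 6 = -3$)
$I{\left(A{\left(-4 \right)} \right)} k = 5 \frac{4 - 4}{2 \left(-4\right)} \left(-3\right) = 5 \cdot \frac{1}{2} \left(- \frac{1}{4}\right) 0 \left(-3\right) = 5 \cdot 0 \left(-3\right) = 0 \left(-3\right) = 0$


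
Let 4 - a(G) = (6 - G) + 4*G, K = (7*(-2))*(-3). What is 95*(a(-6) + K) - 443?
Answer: 5067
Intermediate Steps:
K = 42 (K = -14*(-3) = 42)
a(G) = -2 - 3*G (a(G) = 4 - ((6 - G) + 4*G) = 4 - (6 + 3*G) = 4 + (-6 - 3*G) = -2 - 3*G)
95*(a(-6) + K) - 443 = 95*((-2 - 3*(-6)) + 42) - 443 = 95*((-2 + 18) + 42) - 443 = 95*(16 + 42) - 443 = 95*58 - 443 = 5510 - 443 = 5067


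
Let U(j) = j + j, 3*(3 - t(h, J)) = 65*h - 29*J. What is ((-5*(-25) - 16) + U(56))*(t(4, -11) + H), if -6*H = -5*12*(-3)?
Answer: -48620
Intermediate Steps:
t(h, J) = 3 - 65*h/3 + 29*J/3 (t(h, J) = 3 - (65*h - 29*J)/3 = 3 - (-29*J + 65*h)/3 = 3 + (-65*h/3 + 29*J/3) = 3 - 65*h/3 + 29*J/3)
H = -30 (H = -(-5*12)*(-3)/6 = -(-10)*(-3) = -⅙*180 = -30)
U(j) = 2*j
((-5*(-25) - 16) + U(56))*(t(4, -11) + H) = ((-5*(-25) - 16) + 2*56)*((3 - 65/3*4 + (29/3)*(-11)) - 30) = ((125 - 16) + 112)*((3 - 260/3 - 319/3) - 30) = (109 + 112)*(-190 - 30) = 221*(-220) = -48620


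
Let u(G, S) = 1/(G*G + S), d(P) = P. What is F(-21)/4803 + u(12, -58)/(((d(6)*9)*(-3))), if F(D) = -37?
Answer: -173429/22305132 ≈ -0.0077753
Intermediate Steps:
u(G, S) = 1/(S + G²) (u(G, S) = 1/(G² + S) = 1/(S + G²))
F(-21)/4803 + u(12, -58)/(((d(6)*9)*(-3))) = -37/4803 + 1/((-58 + 12²)*(((6*9)*(-3)))) = -37*1/4803 + 1/((-58 + 144)*((54*(-3)))) = -37/4803 + 1/(86*(-162)) = -37/4803 + (1/86)*(-1/162) = -37/4803 - 1/13932 = -173429/22305132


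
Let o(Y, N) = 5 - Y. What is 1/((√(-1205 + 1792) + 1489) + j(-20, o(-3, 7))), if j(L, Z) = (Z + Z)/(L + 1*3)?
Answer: 430049/639768566 - 289*√587/639768566 ≈ 0.00066125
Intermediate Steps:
j(L, Z) = 2*Z/(3 + L) (j(L, Z) = (2*Z)/(L + 3) = (2*Z)/(3 + L) = 2*Z/(3 + L))
1/((√(-1205 + 1792) + 1489) + j(-20, o(-3, 7))) = 1/((√(-1205 + 1792) + 1489) + 2*(5 - 1*(-3))/(3 - 20)) = 1/((√587 + 1489) + 2*(5 + 3)/(-17)) = 1/((1489 + √587) + 2*8*(-1/17)) = 1/((1489 + √587) - 16/17) = 1/(25297/17 + √587)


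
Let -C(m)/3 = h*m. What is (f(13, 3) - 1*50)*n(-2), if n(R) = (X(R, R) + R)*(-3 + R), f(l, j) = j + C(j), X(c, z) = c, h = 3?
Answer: -1480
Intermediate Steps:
C(m) = -9*m
f(l, j) = -8*j (f(l, j) = j - 9*j = -8*j)
n(R) = 2*R*(-3 + R) (n(R) = (R + R)*(-3 + R) = (2*R)*(-3 + R) = 2*R*(-3 + R))
(f(13, 3) - 1*50)*n(-2) = (-8*3 - 1*50)*(2*(-2)*(-3 - 2)) = (-24 - 50)*(2*(-2)*(-5)) = -74*20 = -1480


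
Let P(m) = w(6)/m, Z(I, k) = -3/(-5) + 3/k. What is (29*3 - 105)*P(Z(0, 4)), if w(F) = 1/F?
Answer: -20/9 ≈ -2.2222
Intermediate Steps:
Z(I, k) = 3/5 + 3/k (Z(I, k) = -3*(-1/5) + 3/k = 3/5 + 3/k)
P(m) = 1/(6*m)
(29*3 - 105)*P(Z(0, 4)) = (29*3 - 105)*(1/(6*(3/5 + 3/4))) = (87 - 105)*(1/(6*(3/5 + 3*(1/4)))) = -3/(3/5 + 3/4) = -3/27/20 = -3*20/27 = -18*10/81 = -20/9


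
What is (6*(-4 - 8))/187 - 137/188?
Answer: -39155/35156 ≈ -1.1138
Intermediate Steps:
(6*(-4 - 8))/187 - 137/188 = (6*(-12))*(1/187) - 137*1/188 = -72*1/187 - 137/188 = -72/187 - 137/188 = -39155/35156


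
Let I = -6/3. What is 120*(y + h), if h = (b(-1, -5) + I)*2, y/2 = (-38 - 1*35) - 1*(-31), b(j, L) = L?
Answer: -11760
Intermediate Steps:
y = -84 (y = 2*((-38 - 1*35) - 1*(-31)) = 2*((-38 - 35) + 31) = 2*(-73 + 31) = 2*(-42) = -84)
I = -2 (I = -6*⅓ = -2)
h = -14 (h = (-5 - 2)*2 = -7*2 = -14)
120*(y + h) = 120*(-84 - 14) = 120*(-98) = -11760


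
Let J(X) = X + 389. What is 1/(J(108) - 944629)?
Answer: -1/944132 ≈ -1.0592e-6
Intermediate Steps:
J(X) = 389 + X
1/(J(108) - 944629) = 1/((389 + 108) - 944629) = 1/(497 - 944629) = 1/(-944132) = -1/944132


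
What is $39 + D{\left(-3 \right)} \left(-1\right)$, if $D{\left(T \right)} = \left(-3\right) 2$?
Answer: $45$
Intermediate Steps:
$D{\left(T \right)} = -6$
$39 + D{\left(-3 \right)} \left(-1\right) = 39 - -6 = 39 + 6 = 45$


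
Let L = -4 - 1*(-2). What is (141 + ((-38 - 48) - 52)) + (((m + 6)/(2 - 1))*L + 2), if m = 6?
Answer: -19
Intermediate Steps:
L = -2 (L = -4 + 2 = -2)
(141 + ((-38 - 48) - 52)) + (((m + 6)/(2 - 1))*L + 2) = (141 + ((-38 - 48) - 52)) + (((6 + 6)/(2 - 1))*(-2) + 2) = (141 + (-86 - 52)) + ((12/1)*(-2) + 2) = (141 - 138) + ((12*1)*(-2) + 2) = 3 + (12*(-2) + 2) = 3 + (-24 + 2) = 3 - 22 = -19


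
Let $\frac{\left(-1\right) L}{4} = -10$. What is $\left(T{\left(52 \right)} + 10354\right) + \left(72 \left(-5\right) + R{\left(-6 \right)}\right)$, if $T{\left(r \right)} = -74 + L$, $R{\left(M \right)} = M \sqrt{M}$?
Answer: $9960 - 6 i \sqrt{6} \approx 9960.0 - 14.697 i$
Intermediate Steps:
$L = 40$ ($L = \left(-4\right) \left(-10\right) = 40$)
$R{\left(M \right)} = M^{\frac{3}{2}}$
$T{\left(r \right)} = -34$ ($T{\left(r \right)} = -74 + 40 = -34$)
$\left(T{\left(52 \right)} + 10354\right) + \left(72 \left(-5\right) + R{\left(-6 \right)}\right) = \left(-34 + 10354\right) + \left(72 \left(-5\right) + \left(-6\right)^{\frac{3}{2}}\right) = 10320 - \left(360 + 6 i \sqrt{6}\right) = 9960 - 6 i \sqrt{6}$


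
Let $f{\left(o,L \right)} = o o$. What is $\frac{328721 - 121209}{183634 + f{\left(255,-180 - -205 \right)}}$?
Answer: $\frac{207512}{248659} \approx 0.83452$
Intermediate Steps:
$f{\left(o,L \right)} = o^{2}$
$\frac{328721 - 121209}{183634 + f{\left(255,-180 - -205 \right)}} = \frac{328721 - 121209}{183634 + 255^{2}} = \frac{207512}{183634 + 65025} = \frac{207512}{248659}$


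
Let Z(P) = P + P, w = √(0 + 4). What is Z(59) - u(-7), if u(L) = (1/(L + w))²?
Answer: 2949/25 ≈ 117.96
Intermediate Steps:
w = 2 (w = √4 = 2)
Z(P) = 2*P
u(L) = (2 + L)⁻² (u(L) = (1/(L + 2))² = (1/(2 + L))² = (2 + L)⁻²)
Z(59) - u(-7) = 2*59 - 1/(2 - 7)² = 118 - 1/(-5)² = 118 - 1*1/25 = 118 - 1/25 = 2949/25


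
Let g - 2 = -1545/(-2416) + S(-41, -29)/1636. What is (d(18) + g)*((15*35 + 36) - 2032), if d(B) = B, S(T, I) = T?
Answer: -29964300891/988144 ≈ -30324.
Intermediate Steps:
g = 2583429/988144 (g = 2 + (-1545/(-2416) - 41/1636) = 2 + (-1545*(-1/2416) - 41*1/1636) = 2 + (1545/2416 - 41/1636) = 2 + 607141/988144 = 2583429/988144 ≈ 2.6144)
(d(18) + g)*((15*35 + 36) - 2032) = (18 + 2583429/988144)*((15*35 + 36) - 2032) = 20370021*((525 + 36) - 2032)/988144 = 20370021*(561 - 2032)/988144 = (20370021/988144)*(-1471) = -29964300891/988144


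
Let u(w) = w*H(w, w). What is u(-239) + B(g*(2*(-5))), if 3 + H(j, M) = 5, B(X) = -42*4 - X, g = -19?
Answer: -836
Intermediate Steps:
B(X) = -168 - X
H(j, M) = 2 (H(j, M) = -3 + 5 = 2)
u(w) = 2*w (u(w) = w*2 = 2*w)
u(-239) + B(g*(2*(-5))) = 2*(-239) + (-168 - (-19)*2*(-5)) = -478 + (-168 - (-19)*(-10)) = -478 + (-168 - 1*190) = -478 + (-168 - 190) = -478 - 358 = -836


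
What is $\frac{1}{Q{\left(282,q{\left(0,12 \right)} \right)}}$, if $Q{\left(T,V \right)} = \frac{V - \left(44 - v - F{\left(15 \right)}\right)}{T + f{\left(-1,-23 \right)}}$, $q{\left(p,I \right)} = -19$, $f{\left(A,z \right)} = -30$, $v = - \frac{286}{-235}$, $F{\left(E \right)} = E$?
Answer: $- \frac{29610}{5497} \approx -5.3866$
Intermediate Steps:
$v = \frac{286}{235}$ ($v = \left(-286\right) \left(- \frac{1}{235}\right) = \frac{286}{235} \approx 1.217$)
$Q{\left(T,V \right)} = \frac{- \frac{6529}{235} + V}{-30 + T}$ ($Q{\left(T,V \right)} = \frac{V + \left(\left(15 + \frac{286}{235}\right) - 44\right)}{T - 30} = \frac{V + \left(\frac{3811}{235} - 44\right)}{-30 + T} = \frac{V - \frac{6529}{235}}{-30 + T} = \frac{- \frac{6529}{235} + V}{-30 + T}$)
$\frac{1}{Q{\left(282,q{\left(0,12 \right)} \right)}} = \frac{1}{\frac{1}{-30 + 282} \left(- \frac{6529}{235} - 19\right)} = \frac{1}{\frac{1}{252} \left(- \frac{10994}{235}\right)} = \frac{1}{- \frac{5497}{29610}} = - \frac{29610}{5497}$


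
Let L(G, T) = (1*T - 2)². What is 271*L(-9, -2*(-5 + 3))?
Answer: 1084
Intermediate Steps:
L(G, T) = (-2 + T)² (L(G, T) = (T - 2)² = (-2 + T)²)
271*L(-9, -2*(-5 + 3)) = 271*(-2 - 2*(-5 + 3))² = 271*(-2 - 2*(-2))² = 271*(-2 + 4)² = 271*2² = 271*4 = 1084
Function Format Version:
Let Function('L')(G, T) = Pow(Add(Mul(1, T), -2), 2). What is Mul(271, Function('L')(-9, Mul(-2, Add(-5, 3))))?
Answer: 1084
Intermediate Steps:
Function('L')(G, T) = Pow(Add(-2, T), 2) (Function('L')(G, T) = Pow(Add(T, -2), 2) = Pow(Add(-2, T), 2))
Mul(271, Function('L')(-9, Mul(-2, Add(-5, 3)))) = Mul(271, Pow(Add(-2, Mul(-2, Add(-5, 3))), 2)) = Mul(271, Pow(Add(-2, Mul(-2, -2)), 2)) = Mul(271, Pow(Add(-2, 4), 2)) = Mul(271, Pow(2, 2)) = Mul(271, 4) = 1084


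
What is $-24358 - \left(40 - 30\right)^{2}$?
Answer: $-24458$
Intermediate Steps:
$-24358 - \left(40 - 30\right)^{2} = -24358 - 10^{2} = -24358 - 100 = -24458$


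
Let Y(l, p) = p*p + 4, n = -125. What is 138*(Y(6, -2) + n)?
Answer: -16146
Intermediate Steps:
Y(l, p) = 4 + p² (Y(l, p) = p² + 4 = 4 + p²)
138*(Y(6, -2) + n) = 138*((4 + (-2)²) - 125) = 138*((4 + 4) - 125) = 138*(8 - 125) = 138*(-117) = -16146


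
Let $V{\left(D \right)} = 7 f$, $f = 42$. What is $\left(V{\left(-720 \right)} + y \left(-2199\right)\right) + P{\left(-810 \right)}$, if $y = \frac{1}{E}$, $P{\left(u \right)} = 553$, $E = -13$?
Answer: $\frac{13210}{13} \approx 1016.2$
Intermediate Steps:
$V{\left(D \right)} = 294$ ($V{\left(D \right)} = 7 \cdot 42 = 294$)
$y = - \frac{1}{13}$ ($y = \frac{1}{-13} = - \frac{1}{13} \approx -0.076923$)
$\left(V{\left(-720 \right)} + y \left(-2199\right)\right) + P{\left(-810 \right)} = \left(294 - - \frac{2199}{13}\right) + 553 = \left(294 + \frac{2199}{13}\right) + 553 = \frac{6021}{13} + 553 = \frac{13210}{13}$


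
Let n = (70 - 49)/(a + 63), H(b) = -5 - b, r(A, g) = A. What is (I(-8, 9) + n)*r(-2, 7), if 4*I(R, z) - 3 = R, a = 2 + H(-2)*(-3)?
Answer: 143/74 ≈ 1.9324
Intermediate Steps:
a = 11 (a = 2 + (-5 - 1*(-2))*(-3) = 2 + (-5 + 2)*(-3) = 2 - 3*(-3) = 2 + 9 = 11)
I(R, z) = ¾ + R/4
n = 21/74 (n = (70 - 49)/(11 + 63) = 21/74 ≈ 0.28378)
(I(-8, 9) + n)*r(-2, 7) = ((¾ + (¼)*(-8)) + 21/74)*(-2) = ((¾ - 2) + 21/74)*(-2) = (-5/4 + 21/74)*(-2) = -143/148*(-2) = 143/74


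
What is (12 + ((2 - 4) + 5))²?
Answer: 225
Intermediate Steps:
(12 + ((2 - 4) + 5))² = (12 + (-2 + 5))² = (12 + 3)² = 15² = 225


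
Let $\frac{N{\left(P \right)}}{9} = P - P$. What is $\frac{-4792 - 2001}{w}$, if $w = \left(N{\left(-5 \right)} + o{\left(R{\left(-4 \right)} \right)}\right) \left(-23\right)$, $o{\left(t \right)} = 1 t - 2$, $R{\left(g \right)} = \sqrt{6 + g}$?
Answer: $- \frac{6793}{23} - \frac{6793 \sqrt{2}}{46} \approx -504.19$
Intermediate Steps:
$o{\left(t \right)} = -2 + t$ ($o{\left(t \right)} = t - 2 = -2 + t$)
$N{\left(P \right)} = 0$ ($N{\left(P \right)} = 9 \left(P - P\right) = 9 \cdot 0 = 0$)
$w = 46 - 23 \sqrt{2}$ ($w = \left(0 - \left(2 - \sqrt{6 - 4}\right)\right) \left(-23\right) = \left(0 - \left(2 - \sqrt{2}\right)\right) \left(-23\right) = \left(-2 + \sqrt{2}\right) \left(-23\right) = 46 - 23 \sqrt{2} \approx 13.473$)
$\frac{-4792 - 2001}{w} = \frac{-4792 - 2001}{46 - 23 \sqrt{2}} = - \frac{6793}{46 - 23 \sqrt{2}}$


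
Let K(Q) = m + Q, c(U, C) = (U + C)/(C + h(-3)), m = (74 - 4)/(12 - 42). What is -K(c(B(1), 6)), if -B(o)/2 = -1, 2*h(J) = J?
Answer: 5/9 ≈ 0.55556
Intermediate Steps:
m = -7/3 (m = 70/(-30) = 70*(-1/30) = -7/3 ≈ -2.3333)
h(J) = J/2
B(o) = 2 (B(o) = -2*(-1) = 2)
c(U, C) = (C + U)/(-3/2 + C) (c(U, C) = (U + C)/(C + (½)*(-3)) = (C + U)/(C - 3/2) = (C + U)/(-3/2 + C))
K(Q) = -7/3 + Q
-K(c(B(1), 6)) = -(-7/3 + 2*(6 + 2)/(-3 + 2*6)) = -(-7/3 + 2*8/(-3 + 12)) = -(-7/3 + 2*8/9) = -(-7/3 + 2*(⅑)*8) = -(-7/3 + 16/9) = -1*(-5/9) = 5/9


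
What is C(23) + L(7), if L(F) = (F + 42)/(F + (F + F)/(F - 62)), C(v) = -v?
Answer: -834/53 ≈ -15.736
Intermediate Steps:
L(F) = (42 + F)/(F + 2*F/(-62 + F)) (L(F) = (42 + F)/(F + (2*F)/(-62 + F)) = (42 + F)/(F + 2*F/(-62 + F)))
C(23) + L(7) = -1*23 + (-2604 + 7² - 20*7)/(7*(-60 + 7)) = -23 + (⅐)*(-2604 + 49 - 140)/(-53) = -23 + (⅐)*(-1/53)*(-2695) = -23 + 385/53 = -834/53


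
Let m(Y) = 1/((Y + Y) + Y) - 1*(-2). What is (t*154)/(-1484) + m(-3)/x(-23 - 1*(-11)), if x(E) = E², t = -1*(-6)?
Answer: -41867/68688 ≈ -0.60952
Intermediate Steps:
t = 6
m(Y) = 2 + 1/(3*Y) (m(Y) = 1/(2*Y + Y) + 2 = 1/(3*Y) + 2 = 2 + 1/(3*Y))
(t*154)/(-1484) + m(-3)/x(-23 - 1*(-11)) = (6*154)/(-1484) + (2 + (⅓)/(-3))/((-23 - 1*(-11))²) = 924*(-1/1484) + (2 + (⅓)*(-⅓))/((-23 + 11)²) = -33/53 + (2 - ⅑)/((-12)²) = -33/53 + (17/9)/144 = -33/53 + (17/9)*(1/144) = -33/53 + 17/1296 = -41867/68688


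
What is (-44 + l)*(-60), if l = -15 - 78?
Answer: 8220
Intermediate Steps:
l = -93
(-44 + l)*(-60) = (-44 - 93)*(-60) = -137*(-60) = 8220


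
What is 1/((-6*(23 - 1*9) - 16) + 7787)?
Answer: 1/7687 ≈ 0.00013009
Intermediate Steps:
1/((-6*(23 - 1*9) - 16) + 7787) = 1/((-6*(23 - 9) - 16) + 7787) = 1/((-6*14 - 16) + 7787) = 1/((-84 - 16) + 7787) = 1/(-100 + 7787) = 1/7687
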